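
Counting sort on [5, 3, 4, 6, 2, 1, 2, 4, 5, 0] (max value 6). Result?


Count array: [1, 1, 2, 1, 2, 2, 1]
Reconstruct: [0, 1, 2, 2, 3, 4, 4, 5, 5, 6]


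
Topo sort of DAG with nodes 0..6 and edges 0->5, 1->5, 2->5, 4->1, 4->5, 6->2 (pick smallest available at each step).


Kahn's algorithm, process smallest node first
Order: [0, 3, 4, 1, 6, 2, 5]


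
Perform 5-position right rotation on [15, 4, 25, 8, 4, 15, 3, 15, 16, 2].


Right rotate by 5: [15, 3, 15, 16, 2, 15, 4, 25, 8, 4]


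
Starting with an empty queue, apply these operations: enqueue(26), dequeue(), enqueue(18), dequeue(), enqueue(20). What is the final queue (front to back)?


enqueue(26) -> [26]
dequeue() returns 26 -> []
enqueue(18) -> [18]
dequeue() returns 18 -> []
enqueue(20) -> [20]
Final queue (front to back): [20]


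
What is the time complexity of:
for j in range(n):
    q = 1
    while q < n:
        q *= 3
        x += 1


Per nesting level: O(n) * O(log n) = O(n log n)
Complexity: O(n log n)


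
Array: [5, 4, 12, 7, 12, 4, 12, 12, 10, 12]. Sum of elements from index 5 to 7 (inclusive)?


Prefix sums: [0, 5, 9, 21, 28, 40, 44, 56, 68, 78, 90]
Sum[5..7] = prefix[8] - prefix[5] = 68 - 40 = 28


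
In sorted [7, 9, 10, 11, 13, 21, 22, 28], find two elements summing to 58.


Two pointers: lo=0, hi=7
No pair sums to 58


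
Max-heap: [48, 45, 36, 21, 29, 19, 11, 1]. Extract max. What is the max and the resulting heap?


Max = 48
Replace root with last, heapify down
Resulting heap: [45, 29, 36, 21, 1, 19, 11]


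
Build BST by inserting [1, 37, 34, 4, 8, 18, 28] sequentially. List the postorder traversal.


Root = 1; build tree by BST insertion.
Postorder traversal: [28, 18, 8, 4, 34, 37, 1]


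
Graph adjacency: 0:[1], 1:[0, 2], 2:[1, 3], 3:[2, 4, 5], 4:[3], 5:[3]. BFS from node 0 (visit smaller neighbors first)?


BFS queue: start with [0]
Visit order: [0, 1, 2, 3, 4, 5]


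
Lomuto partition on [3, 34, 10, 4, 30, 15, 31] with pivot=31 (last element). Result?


Elements <= 31 go left of pivot.
Result: [3, 10, 4, 30, 15, 31, 34], pivot at index 5


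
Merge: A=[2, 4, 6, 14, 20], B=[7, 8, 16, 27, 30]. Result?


Compare heads, take smaller each step.
Merged: [2, 4, 6, 7, 8, 14, 16, 20, 27, 30]


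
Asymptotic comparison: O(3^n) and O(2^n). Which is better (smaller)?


exponential grows slower than exponential (base 3)
O(2^n) is asymptotically smaller; O(3^n) grows faster


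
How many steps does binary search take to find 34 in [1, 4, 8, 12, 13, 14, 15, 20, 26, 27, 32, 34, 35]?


Search for 34:
[0,12] mid=6 arr[6]=15
[7,12] mid=9 arr[9]=27
[10,12] mid=11 arr[11]=34
Total: 3 comparisons


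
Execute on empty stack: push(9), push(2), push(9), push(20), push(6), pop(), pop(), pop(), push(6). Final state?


push(9) -> [9]
push(2) -> [9, 2]
push(9) -> [9, 2, 9]
push(20) -> [9, 2, 9, 20]
push(6) -> [9, 2, 9, 20, 6]
pop() returns 6 -> [9, 2, 9, 20]
pop() returns 20 -> [9, 2, 9]
pop() returns 9 -> [9, 2]
push(6) -> [9, 2, 6]
Final stack (bottom to top): [9, 2, 6]


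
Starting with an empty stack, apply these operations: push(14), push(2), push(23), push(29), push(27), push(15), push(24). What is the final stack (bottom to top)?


push(14) -> [14]
push(2) -> [14, 2]
push(23) -> [14, 2, 23]
push(29) -> [14, 2, 23, 29]
push(27) -> [14, 2, 23, 29, 27]
push(15) -> [14, 2, 23, 29, 27, 15]
push(24) -> [14, 2, 23, 29, 27, 15, 24]
Final stack (bottom to top): [14, 2, 23, 29, 27, 15, 24]


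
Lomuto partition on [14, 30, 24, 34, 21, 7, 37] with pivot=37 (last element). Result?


Elements <= 37 go left of pivot.
Result: [14, 30, 24, 34, 21, 7, 37], pivot at index 6


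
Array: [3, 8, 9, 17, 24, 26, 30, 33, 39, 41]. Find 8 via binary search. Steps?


Search for 8:
[0,9] mid=4 arr[4]=24
[0,3] mid=1 arr[1]=8
Total: 2 comparisons


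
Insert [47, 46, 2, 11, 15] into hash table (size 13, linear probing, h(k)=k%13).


Insertions: 47->slot 8; 46->slot 7; 2->slot 2; 11->slot 11; 15->slot 3
Table: [None, None, 2, 15, None, None, None, 46, 47, None, None, 11, None]


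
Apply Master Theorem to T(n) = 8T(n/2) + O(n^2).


a=8, b=2, c=2. log_2(8)=3 > c=2. Case 1: O(n^log_b(a)) = O(n^3)
Complexity: O(n^3)


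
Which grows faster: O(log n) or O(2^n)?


logarithmic grows slower than exponential
O(log n) is asymptotically smaller; O(2^n) grows faster


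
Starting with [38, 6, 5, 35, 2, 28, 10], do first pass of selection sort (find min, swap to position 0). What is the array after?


After one pass: [2, 6, 5, 35, 38, 28, 10]


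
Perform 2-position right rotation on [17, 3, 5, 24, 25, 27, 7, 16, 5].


Right rotate by 2: [16, 5, 17, 3, 5, 24, 25, 27, 7]


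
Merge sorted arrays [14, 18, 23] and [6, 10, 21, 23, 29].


Compare heads, take smaller each step.
Merged: [6, 10, 14, 18, 21, 23, 23, 29]


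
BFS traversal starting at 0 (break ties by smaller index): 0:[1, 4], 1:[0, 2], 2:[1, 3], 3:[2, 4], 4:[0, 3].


BFS queue: start with [0]
Visit order: [0, 1, 4, 2, 3]


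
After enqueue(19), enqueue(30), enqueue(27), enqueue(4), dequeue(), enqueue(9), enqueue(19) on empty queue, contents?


enqueue(19) -> [19]
enqueue(30) -> [19, 30]
enqueue(27) -> [19, 30, 27]
enqueue(4) -> [19, 30, 27, 4]
dequeue() returns 19 -> [30, 27, 4]
enqueue(9) -> [30, 27, 4, 9]
enqueue(19) -> [30, 27, 4, 9, 19]
Final queue (front to back): [30, 27, 4, 9, 19]


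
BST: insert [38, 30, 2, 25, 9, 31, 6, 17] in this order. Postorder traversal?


Root = 38; build tree by BST insertion.
Postorder traversal: [6, 17, 9, 25, 2, 31, 30, 38]


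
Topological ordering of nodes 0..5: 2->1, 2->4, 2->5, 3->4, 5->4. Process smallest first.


Kahn's algorithm, process smallest node first
Order: [0, 2, 1, 3, 5, 4]


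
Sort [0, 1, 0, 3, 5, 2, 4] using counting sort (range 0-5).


Count array: [2, 1, 1, 1, 1, 1]
Reconstruct: [0, 0, 1, 2, 3, 4, 5]


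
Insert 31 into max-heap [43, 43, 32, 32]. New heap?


Append 31: [43, 43, 32, 32, 31]
Bubble up: no swaps needed
Result: [43, 43, 32, 32, 31]


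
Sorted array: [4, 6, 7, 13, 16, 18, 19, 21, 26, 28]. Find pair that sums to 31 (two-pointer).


Two pointers: lo=0, hi=9
Found pair: (13, 18) summing to 31


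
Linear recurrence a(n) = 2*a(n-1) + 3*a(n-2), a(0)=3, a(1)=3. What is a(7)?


Build bottom-up:
...a(5)=363, a(6)=1095, a(7)=2*1095+3*363=3279


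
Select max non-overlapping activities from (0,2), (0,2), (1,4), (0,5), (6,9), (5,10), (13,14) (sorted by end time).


Greedy: pick earliest-ending, then skip overlaps.
Selected (3 activities): [(0, 2), (6, 9), (13, 14)]


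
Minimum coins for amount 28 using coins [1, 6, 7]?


dp[0]=0; dp[i]=1+min(dp[i-c] for c in coins)
...dp[23]=5, dp[24]=4, dp[25]=4, dp[26]=4, dp[27]=4, dp[28]=4
Minimum coins for 28 = 4


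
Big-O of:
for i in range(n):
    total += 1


Per nesting level: O(n) = O(n)
Complexity: O(n)


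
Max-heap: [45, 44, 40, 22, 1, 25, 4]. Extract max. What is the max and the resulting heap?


Max = 45
Replace root with last, heapify down
Resulting heap: [44, 22, 40, 4, 1, 25]


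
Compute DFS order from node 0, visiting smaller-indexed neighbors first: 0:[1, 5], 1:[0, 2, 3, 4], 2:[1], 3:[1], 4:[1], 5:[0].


DFS stack-based: start with [0]
Visit order: [0, 1, 2, 3, 4, 5]


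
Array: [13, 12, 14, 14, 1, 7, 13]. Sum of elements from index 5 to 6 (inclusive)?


Prefix sums: [0, 13, 25, 39, 53, 54, 61, 74]
Sum[5..6] = prefix[7] - prefix[5] = 74 - 54 = 20


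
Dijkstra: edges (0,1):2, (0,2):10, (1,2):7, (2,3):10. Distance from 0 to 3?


Dijkstra from 0:
Distances: {0: 0, 1: 2, 2: 9, 3: 19}
Shortest distance to 3 = 19, path = [0, 1, 2, 3]


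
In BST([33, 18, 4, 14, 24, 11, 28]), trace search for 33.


BST root = 33
Search for 33: compare at each node
Path: [33]


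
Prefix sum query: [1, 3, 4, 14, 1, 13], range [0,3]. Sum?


Prefix sums: [0, 1, 4, 8, 22, 23, 36]
Sum[0..3] = prefix[4] - prefix[0] = 22 - 0 = 22


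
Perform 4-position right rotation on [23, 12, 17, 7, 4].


Right rotate by 4: [12, 17, 7, 4, 23]


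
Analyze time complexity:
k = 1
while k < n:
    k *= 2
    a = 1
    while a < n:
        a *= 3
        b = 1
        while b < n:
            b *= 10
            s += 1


Per nesting level: O(log n) * O(log n) * O(log n) = O((log n)^3)
Complexity: O((log n)^3)


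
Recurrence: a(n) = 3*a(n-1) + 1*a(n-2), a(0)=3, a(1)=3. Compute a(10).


Build bottom-up:
...a(8)=15348, a(9)=50691, a(10)=3*50691+1*15348=167421


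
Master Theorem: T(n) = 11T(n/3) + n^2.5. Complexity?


a=11, b=3, c=2.5. log_3(11)=2.183 < c=2.5. Case 3: O(n^c) = O(n^2.500)
Complexity: O(n^2.500)


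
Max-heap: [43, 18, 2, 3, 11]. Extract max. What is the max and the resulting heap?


Max = 43
Replace root with last, heapify down
Resulting heap: [18, 11, 2, 3]


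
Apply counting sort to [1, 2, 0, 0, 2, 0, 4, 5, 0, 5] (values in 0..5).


Count array: [4, 1, 2, 0, 1, 2]
Reconstruct: [0, 0, 0, 0, 1, 2, 2, 4, 5, 5]


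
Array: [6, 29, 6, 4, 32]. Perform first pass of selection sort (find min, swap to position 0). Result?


After one pass: [4, 29, 6, 6, 32]


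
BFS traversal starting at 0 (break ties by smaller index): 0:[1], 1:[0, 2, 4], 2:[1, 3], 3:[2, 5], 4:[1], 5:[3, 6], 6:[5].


BFS queue: start with [0]
Visit order: [0, 1, 2, 4, 3, 5, 6]


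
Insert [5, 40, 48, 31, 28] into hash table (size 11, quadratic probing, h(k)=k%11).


Insertions: 5->slot 5; 40->slot 7; 48->slot 4; 31->slot 9; 28->slot 6
Table: [None, None, None, None, 48, 5, 28, 40, None, 31, None]


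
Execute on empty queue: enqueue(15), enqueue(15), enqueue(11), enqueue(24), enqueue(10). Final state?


enqueue(15) -> [15]
enqueue(15) -> [15, 15]
enqueue(11) -> [15, 15, 11]
enqueue(24) -> [15, 15, 11, 24]
enqueue(10) -> [15, 15, 11, 24, 10]
Final queue (front to back): [15, 15, 11, 24, 10]


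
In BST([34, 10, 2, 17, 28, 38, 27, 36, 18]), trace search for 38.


BST root = 34
Search for 38: compare at each node
Path: [34, 38]


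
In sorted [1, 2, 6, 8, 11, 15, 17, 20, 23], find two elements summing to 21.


Two pointers: lo=0, hi=8
Found pair: (1, 20) summing to 21


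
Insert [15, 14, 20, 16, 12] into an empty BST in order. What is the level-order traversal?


Root = 15; build tree by BST insertion.
Level-Order traversal: [15, 14, 20, 12, 16]


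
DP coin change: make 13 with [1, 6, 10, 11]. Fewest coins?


dp[0]=0; dp[i]=1+min(dp[i-c] for c in coins)
...dp[8]=3, dp[9]=4, dp[10]=1, dp[11]=1, dp[12]=2, dp[13]=3
Minimum coins for 13 = 3


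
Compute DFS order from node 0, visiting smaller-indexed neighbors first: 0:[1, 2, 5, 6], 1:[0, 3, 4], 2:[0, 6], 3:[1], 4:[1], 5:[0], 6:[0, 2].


DFS stack-based: start with [0]
Visit order: [0, 1, 3, 4, 2, 6, 5]


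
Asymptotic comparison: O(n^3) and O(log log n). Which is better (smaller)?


double-logarithmic grows slower than cubic
O(log log n) is asymptotically smaller; O(n^3) grows faster


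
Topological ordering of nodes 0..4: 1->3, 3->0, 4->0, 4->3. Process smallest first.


Kahn's algorithm, process smallest node first
Order: [1, 2, 4, 3, 0]


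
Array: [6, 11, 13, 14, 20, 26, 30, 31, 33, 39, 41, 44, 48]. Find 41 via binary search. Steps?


Search for 41:
[0,12] mid=6 arr[6]=30
[7,12] mid=9 arr[9]=39
[10,12] mid=11 arr[11]=44
[10,10] mid=10 arr[10]=41
Total: 4 comparisons


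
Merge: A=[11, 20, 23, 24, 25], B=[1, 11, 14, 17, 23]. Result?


Compare heads, take smaller each step.
Merged: [1, 11, 11, 14, 17, 20, 23, 23, 24, 25]


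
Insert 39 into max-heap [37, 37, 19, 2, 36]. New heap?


Append 39: [37, 37, 19, 2, 36, 39]
Bubble up: swap idx 5(39) with idx 2(19); swap idx 2(39) with idx 0(37)
Result: [39, 37, 37, 2, 36, 19]


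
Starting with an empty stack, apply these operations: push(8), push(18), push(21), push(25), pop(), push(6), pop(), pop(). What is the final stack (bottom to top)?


push(8) -> [8]
push(18) -> [8, 18]
push(21) -> [8, 18, 21]
push(25) -> [8, 18, 21, 25]
pop() returns 25 -> [8, 18, 21]
push(6) -> [8, 18, 21, 6]
pop() returns 6 -> [8, 18, 21]
pop() returns 21 -> [8, 18]
Final stack (bottom to top): [8, 18]


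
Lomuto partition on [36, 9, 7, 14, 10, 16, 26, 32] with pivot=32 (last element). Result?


Elements <= 32 go left of pivot.
Result: [9, 7, 14, 10, 16, 26, 32, 36], pivot at index 6


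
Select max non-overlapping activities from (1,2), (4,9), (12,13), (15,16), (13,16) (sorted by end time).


Greedy: pick earliest-ending, then skip overlaps.
Selected (4 activities): [(1, 2), (4, 9), (12, 13), (15, 16)]


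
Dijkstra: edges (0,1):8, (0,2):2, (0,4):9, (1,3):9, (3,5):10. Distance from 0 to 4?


Dijkstra from 0:
Distances: {0: 0, 1: 8, 2: 2, 3: 17, 4: 9, 5: 27}
Shortest distance to 4 = 9, path = [0, 4]


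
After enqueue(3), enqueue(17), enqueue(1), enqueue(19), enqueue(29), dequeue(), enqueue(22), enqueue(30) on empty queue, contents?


enqueue(3) -> [3]
enqueue(17) -> [3, 17]
enqueue(1) -> [3, 17, 1]
enqueue(19) -> [3, 17, 1, 19]
enqueue(29) -> [3, 17, 1, 19, 29]
dequeue() returns 3 -> [17, 1, 19, 29]
enqueue(22) -> [17, 1, 19, 29, 22]
enqueue(30) -> [17, 1, 19, 29, 22, 30]
Final queue (front to back): [17, 1, 19, 29, 22, 30]


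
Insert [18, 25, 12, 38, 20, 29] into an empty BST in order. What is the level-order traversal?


Root = 18; build tree by BST insertion.
Level-Order traversal: [18, 12, 25, 20, 38, 29]


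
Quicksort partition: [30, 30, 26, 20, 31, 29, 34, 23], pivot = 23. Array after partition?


Elements <= 23 go left of pivot.
Result: [20, 23, 26, 30, 31, 29, 34, 30], pivot at index 1


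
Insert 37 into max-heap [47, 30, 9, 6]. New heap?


Append 37: [47, 30, 9, 6, 37]
Bubble up: swap idx 4(37) with idx 1(30)
Result: [47, 37, 9, 6, 30]


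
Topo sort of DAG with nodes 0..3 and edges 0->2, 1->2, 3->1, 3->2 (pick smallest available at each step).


Kahn's algorithm, process smallest node first
Order: [0, 3, 1, 2]


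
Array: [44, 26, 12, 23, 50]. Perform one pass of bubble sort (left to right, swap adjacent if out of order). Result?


After one pass: [26, 12, 23, 44, 50]


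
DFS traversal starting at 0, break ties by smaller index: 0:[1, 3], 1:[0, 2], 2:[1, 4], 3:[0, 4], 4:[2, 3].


DFS stack-based: start with [0]
Visit order: [0, 1, 2, 4, 3]


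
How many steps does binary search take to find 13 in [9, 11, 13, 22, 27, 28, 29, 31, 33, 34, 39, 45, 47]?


Search for 13:
[0,12] mid=6 arr[6]=29
[0,5] mid=2 arr[2]=13
Total: 2 comparisons


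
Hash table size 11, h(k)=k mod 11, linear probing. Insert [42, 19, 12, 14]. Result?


Insertions: 42->slot 9; 19->slot 8; 12->slot 1; 14->slot 3
Table: [None, 12, None, 14, None, None, None, None, 19, 42, None]


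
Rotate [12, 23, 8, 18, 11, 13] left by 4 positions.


Left rotate by 4: [11, 13, 12, 23, 8, 18]


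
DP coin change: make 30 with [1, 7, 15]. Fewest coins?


dp[0]=0; dp[i]=1+min(dp[i-c] for c in coins)
...dp[25]=5, dp[26]=6, dp[27]=7, dp[28]=4, dp[29]=3, dp[30]=2
Minimum coins for 30 = 2


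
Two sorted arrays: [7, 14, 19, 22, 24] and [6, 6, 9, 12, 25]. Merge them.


Compare heads, take smaller each step.
Merged: [6, 6, 7, 9, 12, 14, 19, 22, 24, 25]


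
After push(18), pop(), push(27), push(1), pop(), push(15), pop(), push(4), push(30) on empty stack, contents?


push(18) -> [18]
pop() returns 18 -> []
push(27) -> [27]
push(1) -> [27, 1]
pop() returns 1 -> [27]
push(15) -> [27, 15]
pop() returns 15 -> [27]
push(4) -> [27, 4]
push(30) -> [27, 4, 30]
Final stack (bottom to top): [27, 4, 30]


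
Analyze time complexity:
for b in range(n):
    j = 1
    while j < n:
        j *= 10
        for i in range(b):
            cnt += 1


Per nesting level: O(n) * O(log n) * O(n) [triangular over b] = O(n^2 log n)
Complexity: O(n^2 log n)


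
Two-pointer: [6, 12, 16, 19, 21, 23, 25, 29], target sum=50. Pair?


Two pointers: lo=0, hi=7
Found pair: (21, 29) summing to 50


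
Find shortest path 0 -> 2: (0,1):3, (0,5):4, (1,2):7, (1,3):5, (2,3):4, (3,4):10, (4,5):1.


Dijkstra from 0:
Distances: {0: 0, 1: 3, 2: 10, 3: 8, 4: 5, 5: 4}
Shortest distance to 2 = 10, path = [0, 1, 2]


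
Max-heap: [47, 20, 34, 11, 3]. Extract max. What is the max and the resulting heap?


Max = 47
Replace root with last, heapify down
Resulting heap: [34, 20, 3, 11]


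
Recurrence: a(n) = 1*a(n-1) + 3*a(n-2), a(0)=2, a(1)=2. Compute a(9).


Build bottom-up:
...a(7)=434, a(8)=1016, a(9)=1*1016+3*434=2318


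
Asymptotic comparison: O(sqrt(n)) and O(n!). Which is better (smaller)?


sublinear grows slower than factorial
O(sqrt(n)) is asymptotically smaller; O(n!) grows faster


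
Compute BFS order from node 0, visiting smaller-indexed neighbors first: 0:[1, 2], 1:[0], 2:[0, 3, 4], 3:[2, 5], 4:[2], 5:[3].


BFS queue: start with [0]
Visit order: [0, 1, 2, 3, 4, 5]


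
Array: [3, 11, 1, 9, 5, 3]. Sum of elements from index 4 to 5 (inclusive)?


Prefix sums: [0, 3, 14, 15, 24, 29, 32]
Sum[4..5] = prefix[6] - prefix[4] = 32 - 24 = 8


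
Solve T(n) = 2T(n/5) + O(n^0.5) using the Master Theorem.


a=2, b=5, c=0.5. log_5(2)=0.431 < c=0.5. Case 3: O(n^c) = O(sqrt(n))
Complexity: O(sqrt(n))


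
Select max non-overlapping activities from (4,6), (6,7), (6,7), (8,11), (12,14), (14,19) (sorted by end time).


Greedy: pick earliest-ending, then skip overlaps.
Selected (5 activities): [(4, 6), (6, 7), (8, 11), (12, 14), (14, 19)]


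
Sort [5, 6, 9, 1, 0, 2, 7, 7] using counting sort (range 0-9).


Count array: [1, 1, 1, 0, 0, 1, 1, 2, 0, 1]
Reconstruct: [0, 1, 2, 5, 6, 7, 7, 9]


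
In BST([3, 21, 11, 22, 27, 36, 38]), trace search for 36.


BST root = 3
Search for 36: compare at each node
Path: [3, 21, 22, 27, 36]


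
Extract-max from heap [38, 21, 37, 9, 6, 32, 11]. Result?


Max = 38
Replace root with last, heapify down
Resulting heap: [37, 21, 32, 9, 6, 11]


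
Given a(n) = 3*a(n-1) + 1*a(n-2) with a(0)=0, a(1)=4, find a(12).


Build bottom-up:
...a(10)=171348, a(11)=565924, a(12)=3*565924+1*171348=1869120


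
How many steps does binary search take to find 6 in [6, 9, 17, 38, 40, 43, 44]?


Search for 6:
[0,6] mid=3 arr[3]=38
[0,2] mid=1 arr[1]=9
[0,0] mid=0 arr[0]=6
Total: 3 comparisons


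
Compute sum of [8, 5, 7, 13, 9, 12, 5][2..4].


Prefix sums: [0, 8, 13, 20, 33, 42, 54, 59]
Sum[2..4] = prefix[5] - prefix[2] = 42 - 13 = 29


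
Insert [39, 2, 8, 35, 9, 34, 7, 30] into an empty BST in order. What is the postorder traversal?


Root = 39; build tree by BST insertion.
Postorder traversal: [7, 30, 34, 9, 35, 8, 2, 39]


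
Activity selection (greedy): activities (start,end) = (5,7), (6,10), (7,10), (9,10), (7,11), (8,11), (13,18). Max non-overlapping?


Greedy: pick earliest-ending, then skip overlaps.
Selected (3 activities): [(5, 7), (7, 10), (13, 18)]


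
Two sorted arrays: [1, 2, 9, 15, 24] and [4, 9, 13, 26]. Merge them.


Compare heads, take smaller each step.
Merged: [1, 2, 4, 9, 9, 13, 15, 24, 26]


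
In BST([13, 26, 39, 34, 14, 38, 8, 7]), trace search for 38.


BST root = 13
Search for 38: compare at each node
Path: [13, 26, 39, 34, 38]


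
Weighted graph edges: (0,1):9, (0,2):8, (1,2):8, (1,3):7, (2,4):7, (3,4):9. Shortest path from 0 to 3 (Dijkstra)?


Dijkstra from 0:
Distances: {0: 0, 1: 9, 2: 8, 3: 16, 4: 15}
Shortest distance to 3 = 16, path = [0, 1, 3]


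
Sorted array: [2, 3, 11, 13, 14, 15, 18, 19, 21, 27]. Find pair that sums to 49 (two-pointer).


Two pointers: lo=0, hi=9
No pair sums to 49


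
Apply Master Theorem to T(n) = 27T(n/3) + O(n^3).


a=27, b=3, c=3. log_3(27)=3 = c=3. Case 2: O(n^c log n) = O(n^3 log n)
Complexity: O(n^3 log n)


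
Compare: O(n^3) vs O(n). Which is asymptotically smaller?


linear grows slower than cubic
O(n) is asymptotically smaller; O(n^3) grows faster


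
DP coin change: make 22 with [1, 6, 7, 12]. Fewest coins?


dp[0]=0; dp[i]=1+min(dp[i-c] for c in coins)
...dp[17]=5, dp[18]=2, dp[19]=2, dp[20]=3, dp[21]=3, dp[22]=4
Minimum coins for 22 = 4


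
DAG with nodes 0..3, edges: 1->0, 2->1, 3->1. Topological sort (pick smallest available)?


Kahn's algorithm, process smallest node first
Order: [2, 3, 1, 0]


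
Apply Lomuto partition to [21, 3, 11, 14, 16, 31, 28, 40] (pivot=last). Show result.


Elements <= 40 go left of pivot.
Result: [21, 3, 11, 14, 16, 31, 28, 40], pivot at index 7


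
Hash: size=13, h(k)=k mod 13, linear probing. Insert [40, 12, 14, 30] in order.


Insertions: 40->slot 1; 12->slot 12; 14->slot 2; 30->slot 4
Table: [None, 40, 14, None, 30, None, None, None, None, None, None, None, 12]


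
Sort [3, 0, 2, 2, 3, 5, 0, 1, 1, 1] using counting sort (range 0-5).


Count array: [2, 3, 2, 2, 0, 1]
Reconstruct: [0, 0, 1, 1, 1, 2, 2, 3, 3, 5]


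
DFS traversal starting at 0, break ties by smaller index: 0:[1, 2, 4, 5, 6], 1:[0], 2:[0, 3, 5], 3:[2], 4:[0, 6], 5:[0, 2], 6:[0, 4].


DFS stack-based: start with [0]
Visit order: [0, 1, 2, 3, 5, 4, 6]


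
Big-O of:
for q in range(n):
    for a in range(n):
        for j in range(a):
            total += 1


Per nesting level: O(n) * O(n) * O(n) [triangular over a] = O(n^3)
Complexity: O(n^3)


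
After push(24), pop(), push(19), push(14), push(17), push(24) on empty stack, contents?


push(24) -> [24]
pop() returns 24 -> []
push(19) -> [19]
push(14) -> [19, 14]
push(17) -> [19, 14, 17]
push(24) -> [19, 14, 17, 24]
Final stack (bottom to top): [19, 14, 17, 24]


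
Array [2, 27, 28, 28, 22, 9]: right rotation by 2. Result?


Right rotate by 2: [22, 9, 2, 27, 28, 28]


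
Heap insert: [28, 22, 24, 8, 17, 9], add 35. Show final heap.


Append 35: [28, 22, 24, 8, 17, 9, 35]
Bubble up: swap idx 6(35) with idx 2(24); swap idx 2(35) with idx 0(28)
Result: [35, 22, 28, 8, 17, 9, 24]


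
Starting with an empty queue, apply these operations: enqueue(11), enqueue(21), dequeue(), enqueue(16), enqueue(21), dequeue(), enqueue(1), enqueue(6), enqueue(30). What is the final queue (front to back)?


enqueue(11) -> [11]
enqueue(21) -> [11, 21]
dequeue() returns 11 -> [21]
enqueue(16) -> [21, 16]
enqueue(21) -> [21, 16, 21]
dequeue() returns 21 -> [16, 21]
enqueue(1) -> [16, 21, 1]
enqueue(6) -> [16, 21, 1, 6]
enqueue(30) -> [16, 21, 1, 6, 30]
Final queue (front to back): [16, 21, 1, 6, 30]


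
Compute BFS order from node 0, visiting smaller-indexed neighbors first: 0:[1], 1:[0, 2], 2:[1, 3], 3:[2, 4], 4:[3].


BFS queue: start with [0]
Visit order: [0, 1, 2, 3, 4]


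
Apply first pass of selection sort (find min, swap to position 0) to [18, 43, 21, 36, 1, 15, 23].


After one pass: [1, 43, 21, 36, 18, 15, 23]


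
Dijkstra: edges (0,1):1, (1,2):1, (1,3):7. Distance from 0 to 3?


Dijkstra from 0:
Distances: {0: 0, 1: 1, 2: 2, 3: 8}
Shortest distance to 3 = 8, path = [0, 1, 3]


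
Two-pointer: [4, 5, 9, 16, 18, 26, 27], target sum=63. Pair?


Two pointers: lo=0, hi=6
No pair sums to 63


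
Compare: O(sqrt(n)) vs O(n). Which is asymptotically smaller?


sublinear grows slower than linear
O(sqrt(n)) is asymptotically smaller; O(n) grows faster


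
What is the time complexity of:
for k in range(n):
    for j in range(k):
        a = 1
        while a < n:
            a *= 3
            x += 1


Per nesting level: O(n) * O(n) [triangular over k] * O(log n) = O(n^2 log n)
Complexity: O(n^2 log n)


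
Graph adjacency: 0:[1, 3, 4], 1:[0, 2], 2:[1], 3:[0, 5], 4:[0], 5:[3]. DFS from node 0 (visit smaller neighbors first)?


DFS stack-based: start with [0]
Visit order: [0, 1, 2, 3, 5, 4]


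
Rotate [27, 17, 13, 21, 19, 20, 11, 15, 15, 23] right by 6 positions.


Right rotate by 6: [19, 20, 11, 15, 15, 23, 27, 17, 13, 21]


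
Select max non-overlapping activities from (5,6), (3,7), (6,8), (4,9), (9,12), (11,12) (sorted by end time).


Greedy: pick earliest-ending, then skip overlaps.
Selected (3 activities): [(5, 6), (6, 8), (9, 12)]


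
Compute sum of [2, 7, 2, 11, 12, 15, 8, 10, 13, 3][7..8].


Prefix sums: [0, 2, 9, 11, 22, 34, 49, 57, 67, 80, 83]
Sum[7..8] = prefix[9] - prefix[7] = 80 - 57 = 23


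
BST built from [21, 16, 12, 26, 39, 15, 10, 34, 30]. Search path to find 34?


BST root = 21
Search for 34: compare at each node
Path: [21, 26, 39, 34]


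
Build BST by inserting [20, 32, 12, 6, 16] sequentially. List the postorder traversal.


Root = 20; build tree by BST insertion.
Postorder traversal: [6, 16, 12, 32, 20]


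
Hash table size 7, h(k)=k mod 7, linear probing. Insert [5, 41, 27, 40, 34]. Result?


Insertions: 5->slot 5; 41->slot 6; 27->slot 0; 40->slot 1; 34->slot 2
Table: [27, 40, 34, None, None, 5, 41]


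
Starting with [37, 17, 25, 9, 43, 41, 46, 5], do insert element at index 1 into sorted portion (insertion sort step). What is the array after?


After one pass: [17, 37, 25, 9, 43, 41, 46, 5]


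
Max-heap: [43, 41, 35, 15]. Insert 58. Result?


Append 58: [43, 41, 35, 15, 58]
Bubble up: swap idx 4(58) with idx 1(41); swap idx 1(58) with idx 0(43)
Result: [58, 43, 35, 15, 41]


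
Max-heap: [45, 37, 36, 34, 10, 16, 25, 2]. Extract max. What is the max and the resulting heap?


Max = 45
Replace root with last, heapify down
Resulting heap: [37, 34, 36, 2, 10, 16, 25]


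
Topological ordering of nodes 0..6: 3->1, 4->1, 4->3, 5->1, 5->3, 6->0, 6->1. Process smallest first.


Kahn's algorithm, process smallest node first
Order: [2, 4, 5, 3, 6, 0, 1]


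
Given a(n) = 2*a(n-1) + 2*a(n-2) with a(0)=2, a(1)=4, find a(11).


Build bottom-up:
...a(9)=13376, a(10)=36544, a(11)=2*36544+2*13376=99840


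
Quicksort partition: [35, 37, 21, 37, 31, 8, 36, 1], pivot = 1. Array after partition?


Elements <= 1 go left of pivot.
Result: [1, 37, 21, 37, 31, 8, 36, 35], pivot at index 0


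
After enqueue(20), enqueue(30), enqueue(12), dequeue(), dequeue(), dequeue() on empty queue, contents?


enqueue(20) -> [20]
enqueue(30) -> [20, 30]
enqueue(12) -> [20, 30, 12]
dequeue() returns 20 -> [30, 12]
dequeue() returns 30 -> [12]
dequeue() returns 12 -> []
Final queue (front to back): []


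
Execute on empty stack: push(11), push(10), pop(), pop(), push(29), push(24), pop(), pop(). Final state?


push(11) -> [11]
push(10) -> [11, 10]
pop() returns 10 -> [11]
pop() returns 11 -> []
push(29) -> [29]
push(24) -> [29, 24]
pop() returns 24 -> [29]
pop() returns 29 -> []
Final stack (bottom to top): []


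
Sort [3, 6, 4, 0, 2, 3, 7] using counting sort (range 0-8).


Count array: [1, 0, 1, 2, 1, 0, 1, 1, 0]
Reconstruct: [0, 2, 3, 3, 4, 6, 7]


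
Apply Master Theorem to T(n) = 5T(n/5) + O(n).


a=5, b=5, c=1. log_5(5)=1 = c=1. Case 2: O(n^c log n) = O(n log n)
Complexity: O(n log n)


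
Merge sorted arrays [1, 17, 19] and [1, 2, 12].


Compare heads, take smaller each step.
Merged: [1, 1, 2, 12, 17, 19]


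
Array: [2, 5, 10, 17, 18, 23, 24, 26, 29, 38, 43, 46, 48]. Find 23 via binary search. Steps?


Search for 23:
[0,12] mid=6 arr[6]=24
[0,5] mid=2 arr[2]=10
[3,5] mid=4 arr[4]=18
[5,5] mid=5 arr[5]=23
Total: 4 comparisons


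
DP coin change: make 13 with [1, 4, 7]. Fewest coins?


dp[0]=0; dp[i]=1+min(dp[i-c] for c in coins)
...dp[8]=2, dp[9]=3, dp[10]=4, dp[11]=2, dp[12]=3, dp[13]=4
Minimum coins for 13 = 4


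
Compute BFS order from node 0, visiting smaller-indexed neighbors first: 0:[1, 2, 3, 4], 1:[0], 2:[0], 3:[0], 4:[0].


BFS queue: start with [0]
Visit order: [0, 1, 2, 3, 4]


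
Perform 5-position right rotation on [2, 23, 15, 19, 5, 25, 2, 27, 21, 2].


Right rotate by 5: [25, 2, 27, 21, 2, 2, 23, 15, 19, 5]


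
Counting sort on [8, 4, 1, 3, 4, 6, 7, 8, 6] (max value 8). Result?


Count array: [0, 1, 0, 1, 2, 0, 2, 1, 2]
Reconstruct: [1, 3, 4, 4, 6, 6, 7, 8, 8]


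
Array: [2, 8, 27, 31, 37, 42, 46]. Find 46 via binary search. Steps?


Search for 46:
[0,6] mid=3 arr[3]=31
[4,6] mid=5 arr[5]=42
[6,6] mid=6 arr[6]=46
Total: 3 comparisons


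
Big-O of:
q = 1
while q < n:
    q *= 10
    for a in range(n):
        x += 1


Per nesting level: O(log n) * O(n) = O(n log n)
Complexity: O(n log n)


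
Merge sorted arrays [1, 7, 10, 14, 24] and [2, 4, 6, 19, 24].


Compare heads, take smaller each step.
Merged: [1, 2, 4, 6, 7, 10, 14, 19, 24, 24]


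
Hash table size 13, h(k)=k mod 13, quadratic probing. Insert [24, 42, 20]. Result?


Insertions: 24->slot 11; 42->slot 3; 20->slot 7
Table: [None, None, None, 42, None, None, None, 20, None, None, None, 24, None]


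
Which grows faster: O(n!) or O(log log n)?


double-logarithmic grows slower than factorial
O(log log n) is asymptotically smaller; O(n!) grows faster


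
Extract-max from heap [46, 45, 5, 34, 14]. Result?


Max = 46
Replace root with last, heapify down
Resulting heap: [45, 34, 5, 14]


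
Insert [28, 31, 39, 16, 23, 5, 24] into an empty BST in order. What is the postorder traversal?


Root = 28; build tree by BST insertion.
Postorder traversal: [5, 24, 23, 16, 39, 31, 28]


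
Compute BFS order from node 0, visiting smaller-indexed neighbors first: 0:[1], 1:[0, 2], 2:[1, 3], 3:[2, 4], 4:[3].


BFS queue: start with [0]
Visit order: [0, 1, 2, 3, 4]


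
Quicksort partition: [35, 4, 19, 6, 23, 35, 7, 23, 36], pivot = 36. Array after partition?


Elements <= 36 go left of pivot.
Result: [35, 4, 19, 6, 23, 35, 7, 23, 36], pivot at index 8


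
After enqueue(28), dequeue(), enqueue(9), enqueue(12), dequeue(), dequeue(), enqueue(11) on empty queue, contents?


enqueue(28) -> [28]
dequeue() returns 28 -> []
enqueue(9) -> [9]
enqueue(12) -> [9, 12]
dequeue() returns 9 -> [12]
dequeue() returns 12 -> []
enqueue(11) -> [11]
Final queue (front to back): [11]


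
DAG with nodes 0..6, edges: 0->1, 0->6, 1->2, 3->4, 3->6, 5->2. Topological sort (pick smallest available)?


Kahn's algorithm, process smallest node first
Order: [0, 1, 3, 4, 5, 2, 6]


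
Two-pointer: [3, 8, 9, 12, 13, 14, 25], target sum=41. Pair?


Two pointers: lo=0, hi=6
No pair sums to 41


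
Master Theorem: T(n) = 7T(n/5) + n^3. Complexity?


a=7, b=5, c=3. log_5(7)=1.209 < c=3. Case 3: O(n^c) = O(n^3)
Complexity: O(n^3)


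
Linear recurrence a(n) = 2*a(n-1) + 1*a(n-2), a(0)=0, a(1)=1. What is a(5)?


Build bottom-up:
...a(3)=5, a(4)=12, a(5)=2*12+1*5=29


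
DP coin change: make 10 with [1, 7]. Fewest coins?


dp[0]=0; dp[i]=1+min(dp[i-c] for c in coins)
...dp[5]=5, dp[6]=6, dp[7]=1, dp[8]=2, dp[9]=3, dp[10]=4
Minimum coins for 10 = 4


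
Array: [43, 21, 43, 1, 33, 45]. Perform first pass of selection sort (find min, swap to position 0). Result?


After one pass: [1, 21, 43, 43, 33, 45]


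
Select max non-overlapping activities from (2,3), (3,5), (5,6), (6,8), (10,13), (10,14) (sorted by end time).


Greedy: pick earliest-ending, then skip overlaps.
Selected (5 activities): [(2, 3), (3, 5), (5, 6), (6, 8), (10, 13)]


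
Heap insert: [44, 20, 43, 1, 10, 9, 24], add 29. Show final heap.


Append 29: [44, 20, 43, 1, 10, 9, 24, 29]
Bubble up: swap idx 7(29) with idx 3(1); swap idx 3(29) with idx 1(20)
Result: [44, 29, 43, 20, 10, 9, 24, 1]


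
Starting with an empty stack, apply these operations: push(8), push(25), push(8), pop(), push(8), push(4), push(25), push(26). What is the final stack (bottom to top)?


push(8) -> [8]
push(25) -> [8, 25]
push(8) -> [8, 25, 8]
pop() returns 8 -> [8, 25]
push(8) -> [8, 25, 8]
push(4) -> [8, 25, 8, 4]
push(25) -> [8, 25, 8, 4, 25]
push(26) -> [8, 25, 8, 4, 25, 26]
Final stack (bottom to top): [8, 25, 8, 4, 25, 26]


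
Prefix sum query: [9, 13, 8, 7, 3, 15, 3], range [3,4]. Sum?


Prefix sums: [0, 9, 22, 30, 37, 40, 55, 58]
Sum[3..4] = prefix[5] - prefix[3] = 40 - 30 = 10


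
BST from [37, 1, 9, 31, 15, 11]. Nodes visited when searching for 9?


BST root = 37
Search for 9: compare at each node
Path: [37, 1, 9]


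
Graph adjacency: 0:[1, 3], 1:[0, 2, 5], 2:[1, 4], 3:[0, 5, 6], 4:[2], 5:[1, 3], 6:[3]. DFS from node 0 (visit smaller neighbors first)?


DFS stack-based: start with [0]
Visit order: [0, 1, 2, 4, 5, 3, 6]


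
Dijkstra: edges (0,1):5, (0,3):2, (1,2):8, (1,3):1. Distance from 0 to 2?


Dijkstra from 0:
Distances: {0: 0, 1: 3, 2: 11, 3: 2}
Shortest distance to 2 = 11, path = [0, 3, 1, 2]


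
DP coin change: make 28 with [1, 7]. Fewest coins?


dp[0]=0; dp[i]=1+min(dp[i-c] for c in coins)
...dp[23]=5, dp[24]=6, dp[25]=7, dp[26]=8, dp[27]=9, dp[28]=4
Minimum coins for 28 = 4


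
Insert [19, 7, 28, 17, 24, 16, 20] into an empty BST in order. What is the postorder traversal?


Root = 19; build tree by BST insertion.
Postorder traversal: [16, 17, 7, 20, 24, 28, 19]


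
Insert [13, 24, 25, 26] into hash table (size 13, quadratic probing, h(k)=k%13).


Insertions: 13->slot 0; 24->slot 11; 25->slot 12; 26->slot 1
Table: [13, 26, None, None, None, None, None, None, None, None, None, 24, 25]


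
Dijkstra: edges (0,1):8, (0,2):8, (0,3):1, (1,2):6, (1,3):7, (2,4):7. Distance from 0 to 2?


Dijkstra from 0:
Distances: {0: 0, 1: 8, 2: 8, 3: 1, 4: 15}
Shortest distance to 2 = 8, path = [0, 2]


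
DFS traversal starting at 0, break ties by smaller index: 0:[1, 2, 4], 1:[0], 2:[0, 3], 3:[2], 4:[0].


DFS stack-based: start with [0]
Visit order: [0, 1, 2, 3, 4]


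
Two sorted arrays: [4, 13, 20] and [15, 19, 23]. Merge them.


Compare heads, take smaller each step.
Merged: [4, 13, 15, 19, 20, 23]


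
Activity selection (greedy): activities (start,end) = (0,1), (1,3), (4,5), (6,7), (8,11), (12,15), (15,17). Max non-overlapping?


Greedy: pick earliest-ending, then skip overlaps.
Selected (7 activities): [(0, 1), (1, 3), (4, 5), (6, 7), (8, 11), (12, 15), (15, 17)]


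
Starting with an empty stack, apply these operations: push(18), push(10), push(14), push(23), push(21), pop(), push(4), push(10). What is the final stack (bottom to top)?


push(18) -> [18]
push(10) -> [18, 10]
push(14) -> [18, 10, 14]
push(23) -> [18, 10, 14, 23]
push(21) -> [18, 10, 14, 23, 21]
pop() returns 21 -> [18, 10, 14, 23]
push(4) -> [18, 10, 14, 23, 4]
push(10) -> [18, 10, 14, 23, 4, 10]
Final stack (bottom to top): [18, 10, 14, 23, 4, 10]


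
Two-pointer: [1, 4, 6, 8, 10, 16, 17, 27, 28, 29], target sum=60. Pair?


Two pointers: lo=0, hi=9
No pair sums to 60


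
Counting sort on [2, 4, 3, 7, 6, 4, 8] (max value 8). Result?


Count array: [0, 0, 1, 1, 2, 0, 1, 1, 1]
Reconstruct: [2, 3, 4, 4, 6, 7, 8]


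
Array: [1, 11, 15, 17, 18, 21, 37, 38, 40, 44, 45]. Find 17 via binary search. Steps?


Search for 17:
[0,10] mid=5 arr[5]=21
[0,4] mid=2 arr[2]=15
[3,4] mid=3 arr[3]=17
Total: 3 comparisons


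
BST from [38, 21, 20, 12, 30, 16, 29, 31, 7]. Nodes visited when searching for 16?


BST root = 38
Search for 16: compare at each node
Path: [38, 21, 20, 12, 16]


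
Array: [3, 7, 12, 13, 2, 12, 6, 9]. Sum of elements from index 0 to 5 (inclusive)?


Prefix sums: [0, 3, 10, 22, 35, 37, 49, 55, 64]
Sum[0..5] = prefix[6] - prefix[0] = 49 - 0 = 49


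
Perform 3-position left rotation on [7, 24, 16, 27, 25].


Left rotate by 3: [27, 25, 7, 24, 16]


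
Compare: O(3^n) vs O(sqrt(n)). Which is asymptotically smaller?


sublinear grows slower than exponential (base 3)
O(sqrt(n)) is asymptotically smaller; O(3^n) grows faster


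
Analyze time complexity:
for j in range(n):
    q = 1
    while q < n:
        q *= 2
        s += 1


Per nesting level: O(n) * O(log n) = O(n log n)
Complexity: O(n log n)


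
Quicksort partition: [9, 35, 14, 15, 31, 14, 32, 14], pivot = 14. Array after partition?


Elements <= 14 go left of pivot.
Result: [9, 14, 14, 14, 31, 35, 32, 15], pivot at index 3


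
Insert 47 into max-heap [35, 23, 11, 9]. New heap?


Append 47: [35, 23, 11, 9, 47]
Bubble up: swap idx 4(47) with idx 1(23); swap idx 1(47) with idx 0(35)
Result: [47, 35, 11, 9, 23]


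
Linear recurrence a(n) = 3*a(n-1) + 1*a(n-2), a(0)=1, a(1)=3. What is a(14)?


Build bottom-up:
...a(12)=1543321, a(13)=5097243, a(14)=3*5097243+1*1543321=16835050


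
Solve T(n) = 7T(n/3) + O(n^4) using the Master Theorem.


a=7, b=3, c=4. log_3(7)=1.771 < c=4. Case 3: O(n^c) = O(n^4)
Complexity: O(n^4)


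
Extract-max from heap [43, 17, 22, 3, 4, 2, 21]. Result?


Max = 43
Replace root with last, heapify down
Resulting heap: [22, 17, 21, 3, 4, 2]


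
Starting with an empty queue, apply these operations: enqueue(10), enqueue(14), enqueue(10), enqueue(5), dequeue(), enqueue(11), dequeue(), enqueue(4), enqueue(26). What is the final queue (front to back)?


enqueue(10) -> [10]
enqueue(14) -> [10, 14]
enqueue(10) -> [10, 14, 10]
enqueue(5) -> [10, 14, 10, 5]
dequeue() returns 10 -> [14, 10, 5]
enqueue(11) -> [14, 10, 5, 11]
dequeue() returns 14 -> [10, 5, 11]
enqueue(4) -> [10, 5, 11, 4]
enqueue(26) -> [10, 5, 11, 4, 26]
Final queue (front to back): [10, 5, 11, 4, 26]


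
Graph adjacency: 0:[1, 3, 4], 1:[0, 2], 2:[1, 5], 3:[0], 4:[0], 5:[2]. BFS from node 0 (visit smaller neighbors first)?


BFS queue: start with [0]
Visit order: [0, 1, 3, 4, 2, 5]


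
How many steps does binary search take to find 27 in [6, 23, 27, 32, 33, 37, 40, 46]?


Search for 27:
[0,7] mid=3 arr[3]=32
[0,2] mid=1 arr[1]=23
[2,2] mid=2 arr[2]=27
Total: 3 comparisons


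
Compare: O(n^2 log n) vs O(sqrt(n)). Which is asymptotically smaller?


sublinear grows slower than n^2 log n
O(sqrt(n)) is asymptotically smaller; O(n^2 log n) grows faster


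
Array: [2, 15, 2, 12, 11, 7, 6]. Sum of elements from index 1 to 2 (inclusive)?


Prefix sums: [0, 2, 17, 19, 31, 42, 49, 55]
Sum[1..2] = prefix[3] - prefix[1] = 19 - 2 = 17


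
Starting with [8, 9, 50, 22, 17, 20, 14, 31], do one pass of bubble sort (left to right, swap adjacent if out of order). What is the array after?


After one pass: [8, 9, 22, 17, 20, 14, 31, 50]


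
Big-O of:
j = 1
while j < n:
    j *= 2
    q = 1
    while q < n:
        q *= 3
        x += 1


Per nesting level: O(log n) * O(log n) = O((log n)^2)
Complexity: O((log n)^2)


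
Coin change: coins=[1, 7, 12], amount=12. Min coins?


dp[0]=0; dp[i]=1+min(dp[i-c] for c in coins)
...dp[7]=1, dp[8]=2, dp[9]=3, dp[10]=4, dp[11]=5, dp[12]=1
Minimum coins for 12 = 1


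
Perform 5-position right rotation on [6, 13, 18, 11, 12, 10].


Right rotate by 5: [13, 18, 11, 12, 10, 6]


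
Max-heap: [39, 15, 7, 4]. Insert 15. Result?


Append 15: [39, 15, 7, 4, 15]
Bubble up: no swaps needed
Result: [39, 15, 7, 4, 15]


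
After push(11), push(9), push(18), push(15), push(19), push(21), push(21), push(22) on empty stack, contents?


push(11) -> [11]
push(9) -> [11, 9]
push(18) -> [11, 9, 18]
push(15) -> [11, 9, 18, 15]
push(19) -> [11, 9, 18, 15, 19]
push(21) -> [11, 9, 18, 15, 19, 21]
push(21) -> [11, 9, 18, 15, 19, 21, 21]
push(22) -> [11, 9, 18, 15, 19, 21, 21, 22]
Final stack (bottom to top): [11, 9, 18, 15, 19, 21, 21, 22]


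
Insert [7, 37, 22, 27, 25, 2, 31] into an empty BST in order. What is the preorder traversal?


Root = 7; build tree by BST insertion.
Preorder traversal: [7, 2, 37, 22, 27, 25, 31]


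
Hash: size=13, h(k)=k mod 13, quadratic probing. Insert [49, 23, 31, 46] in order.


Insertions: 49->slot 10; 23->slot 11; 31->slot 5; 46->slot 7
Table: [None, None, None, None, None, 31, None, 46, None, None, 49, 23, None]


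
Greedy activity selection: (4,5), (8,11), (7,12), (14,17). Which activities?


Greedy: pick earliest-ending, then skip overlaps.
Selected (3 activities): [(4, 5), (8, 11), (14, 17)]
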